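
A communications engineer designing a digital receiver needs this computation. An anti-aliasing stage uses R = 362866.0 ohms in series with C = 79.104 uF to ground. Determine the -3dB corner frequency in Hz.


Cutoff frequency of a first-order RC filter:
fc = 1 / (2 * pi * R * C)
C = 79.104 uF = 7.9104e-05 F
fc = 1 / (2 * pi * 362866.0 * 7.9104e-05)
   = 1 / 180.35350650357
   = 0.005545 Hz

0.005545 Hz


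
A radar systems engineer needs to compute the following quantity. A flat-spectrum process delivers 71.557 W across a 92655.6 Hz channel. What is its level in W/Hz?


Power spectral density:
PSD = P / BW
    = 71.557 / 92655.6
    = 0.00077229 W/Hz

0.00077229 W/Hz


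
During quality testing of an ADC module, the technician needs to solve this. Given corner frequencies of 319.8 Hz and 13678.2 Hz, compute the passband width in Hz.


Bandwidth is the difference of -3dB frequencies:
BW = f_high - f_low
   = 13678.2 - 319.8
   = 13358.4 Hz

13358.4 Hz


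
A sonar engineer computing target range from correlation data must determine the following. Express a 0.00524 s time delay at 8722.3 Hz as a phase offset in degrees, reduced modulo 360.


Phase shift from frequency and time delay:
phi = 360 * f * t_delay
    = 360 * 8722.3 * 0.00524
    = 16453.75 degrees
    mod 360 = 253.75 degrees

253.75 degrees


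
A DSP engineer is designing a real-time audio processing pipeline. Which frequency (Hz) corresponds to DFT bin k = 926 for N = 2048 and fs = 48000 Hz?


Frequency of DFT bin k:
f_k = k * fs / N
    = 926 * 48000 / 2048
    = 44448000 / 2048
    = 21703.125 Hz

21703.125 Hz


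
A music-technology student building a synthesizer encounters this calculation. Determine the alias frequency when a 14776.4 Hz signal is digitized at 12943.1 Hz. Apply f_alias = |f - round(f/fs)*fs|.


Compute the nearest integer multiple of fs to the signal:
n = round(14776.4 / 12943.1) = 1
f_alias = |14776.4 - 1 * 12943.1|
        = |14776.4 - 12943.1|
        = 1833.3 Hz

1833.3


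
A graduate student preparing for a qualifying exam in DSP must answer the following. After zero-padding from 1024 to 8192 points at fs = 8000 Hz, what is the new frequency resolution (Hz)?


Frequency resolution after zero-padding:
N_padded = 1024 * 8 = 8192
df = fs / N_padded
   = 8000 / 8192
   = 0.9766 Hz

0.9766 Hz


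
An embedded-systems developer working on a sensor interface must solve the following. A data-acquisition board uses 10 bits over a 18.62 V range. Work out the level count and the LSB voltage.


Step 1 — number of quantization levels:
L = 2^N = 2^10 = 1024

Step 2 — LSB step size:
delta = Vfs / L
      = 18.62 / 1024
      = 0.01818359 V

Levels = 1024; step size = 0.01818359 V


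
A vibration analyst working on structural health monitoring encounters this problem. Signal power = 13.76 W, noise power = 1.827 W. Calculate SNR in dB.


SNR in decibels:
SNR = 10 * log10(Ps / Pn)
    = 10 * log10(13.76 / 1.827)
    = 10 * log10(7.5315)
    = 10 * 0.8769
    = 8.77 dB

8.77 dB


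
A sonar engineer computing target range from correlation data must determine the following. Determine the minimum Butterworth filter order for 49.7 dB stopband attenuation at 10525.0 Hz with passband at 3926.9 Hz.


Butterworth filter order formula:
n = log10(10^(A/10) - 1) / (2 * log10(f_stop/f_pass))
10^(49.7/10) - 1 = 93324.4301
f_stop/f_pass = 10525.0 / 3926.9 = 2.6802
n = 5.8037 -> ceil = 6

6


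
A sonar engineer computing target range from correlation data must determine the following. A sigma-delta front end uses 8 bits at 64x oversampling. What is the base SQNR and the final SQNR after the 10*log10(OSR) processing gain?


Step 1 — baseline SQNR at Nyquist:
SQNR_base = 6.02*N + 1.76
          = 6.02*8 + 1.76
          = 49.92 dB

Step 2 — oversampling processing gain:
G = 10*log10(OSR) = 10*log10(64) = 18.06 dB

Step 3 — total:
SQNR_total = 49.92 + 18.06 = 67.98 dB

Base SQNR = 49.92 dB; oversampled SQNR = 67.98 dB


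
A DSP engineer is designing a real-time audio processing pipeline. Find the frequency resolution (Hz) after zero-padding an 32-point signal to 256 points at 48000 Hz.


Frequency resolution after zero-padding:
N_padded = 32 * 8 = 256
df = fs / N_padded
   = 48000 / 256
   = 187.5 Hz

187.5 Hz


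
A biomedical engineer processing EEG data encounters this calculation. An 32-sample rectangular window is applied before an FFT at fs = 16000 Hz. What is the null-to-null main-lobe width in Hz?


Main lobe width for a rectangular window:
Width = 2 * fs / N
      = 2 * 16000 / 32
      = 32000 / 32
      = 1000.0 Hz

1000.0 Hz


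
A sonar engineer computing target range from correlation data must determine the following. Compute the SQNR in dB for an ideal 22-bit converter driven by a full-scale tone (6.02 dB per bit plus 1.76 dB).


Theoretical SNR for a full-scale sinusoid:
SNR = 6.02 * N + 1.76
    = 6.02 * 22 + 1.76
    = 132.44 + 1.76
    = 134.2 dB

134.2 dB


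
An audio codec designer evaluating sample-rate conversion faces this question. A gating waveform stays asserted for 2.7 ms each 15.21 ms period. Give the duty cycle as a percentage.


Duty cycle as a percentage:
DC = (t_on / T) * 100
   = (2.7 / 15.21) * 100
   = 0.177515 * 100
   = 17.75 %

17.75 %


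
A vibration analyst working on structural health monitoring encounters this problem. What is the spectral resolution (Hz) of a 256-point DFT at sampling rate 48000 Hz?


DFT frequency resolution:
df = fs / N
   = 48000 / 256
   = 187.5 Hz

187.5 Hz


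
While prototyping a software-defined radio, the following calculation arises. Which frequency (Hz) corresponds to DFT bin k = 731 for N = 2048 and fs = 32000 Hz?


Frequency of DFT bin k:
f_k = k * fs / N
    = 731 * 32000 / 2048
    = 23392000 / 2048
    = 11421.875 Hz

11421.875 Hz


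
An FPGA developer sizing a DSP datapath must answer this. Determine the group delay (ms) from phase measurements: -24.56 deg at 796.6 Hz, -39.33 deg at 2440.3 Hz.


Group delay from phase difference:
tau = -d(phi)/d(omega)
d(phi) = -14.77 deg = -0.257785 rad
d(omega) = 2*pi*(2440.3 - 796.6) = 10327.6717 rad/s
tau = -(-0.257785) / 10327.6717
    = 0.025 ms

0.025 ms


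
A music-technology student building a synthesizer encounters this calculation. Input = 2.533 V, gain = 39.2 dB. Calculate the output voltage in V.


Output voltage from dB gain:
V_out = V_in * 10^(gain_dB / 20)
      = 2.533 * 10^(39.2 / 20)
      = 2.533 * 91.201084
      = 231.0123 V

231.0123 V


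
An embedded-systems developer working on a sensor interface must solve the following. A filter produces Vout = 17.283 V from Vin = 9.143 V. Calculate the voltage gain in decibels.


Voltage gain in dB:
G = 20 * log10(Vout / Vin)
  = 20 * log10(17.283 / 9.143)
  = 20 * log10(1.890299)
  = 20 * 0.27653
  = 5.53 dB

5.53 dB


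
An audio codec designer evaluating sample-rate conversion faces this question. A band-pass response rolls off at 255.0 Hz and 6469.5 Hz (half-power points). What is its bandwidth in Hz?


Bandwidth is the difference of -3dB frequencies:
BW = f_high - f_low
   = 6469.5 - 255.0
   = 6214.5 Hz

6214.5 Hz


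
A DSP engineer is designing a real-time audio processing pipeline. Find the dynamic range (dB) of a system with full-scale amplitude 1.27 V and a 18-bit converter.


Dynamic range from full-scale to LSB:
V_min = V_max / 2^bits = 1.27 / 2^18
DR = 20 * log10(V_max / V_min)
   = 20 * log10(2^18)
   = 20 * 18 * log10(2)
   = 108.37 dB

108.37 dB


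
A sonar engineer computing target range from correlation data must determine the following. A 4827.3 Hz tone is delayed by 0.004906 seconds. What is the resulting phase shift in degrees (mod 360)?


Phase shift from frequency and time delay:
phi = 360 * f * t_delay
    = 360 * 4827.3 * 0.004906
    = 8525.78 degrees
    mod 360 = 245.78 degrees

245.78 degrees


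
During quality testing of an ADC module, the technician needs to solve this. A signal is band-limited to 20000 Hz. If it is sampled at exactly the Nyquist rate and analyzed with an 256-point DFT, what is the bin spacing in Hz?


Step 1 — Nyquist sampling rate:
fs = 2 * fmax = 2 * 20000 = 40000 Hz

Step 2 — DFT bin spacing:
df = fs / N = 40000 / 256 = 156.25 Hz

156.25 Hz


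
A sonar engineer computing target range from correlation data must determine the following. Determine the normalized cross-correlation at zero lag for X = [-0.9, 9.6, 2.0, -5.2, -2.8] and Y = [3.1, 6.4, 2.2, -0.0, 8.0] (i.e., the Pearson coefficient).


Pearson correlation coefficient (population):
r = cov(X,Y) / (std(X) * std(Y))
Mean X = 0.54, Mean Y = 3.94
Cov(X,Y) = 6.0024
Std(X) = 5.106701, Std(Y) = 2.89109
r = 0.4066

0.4066


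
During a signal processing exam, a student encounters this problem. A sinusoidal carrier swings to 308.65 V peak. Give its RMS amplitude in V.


RMS voltage for a sinusoidal waveform:
V_rms = V_peak / sqrt(2)
      = 308.65 / 1.414214
      = 218.249 V

218.249 V


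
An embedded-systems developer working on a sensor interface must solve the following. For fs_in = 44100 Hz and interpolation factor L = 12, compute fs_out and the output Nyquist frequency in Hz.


Step 1 — output sample rate after interpolation by L:
fs_out = L * fs_in = 12 * 44100 = 529200 Hz

Step 2 — Nyquist frequency of the output stream:
f_Nyq = fs_out / 2 = 529200 / 2 = 264600.0 Hz

fs_out = 529200 Hz; f_Nyquist = 264600.0 Hz


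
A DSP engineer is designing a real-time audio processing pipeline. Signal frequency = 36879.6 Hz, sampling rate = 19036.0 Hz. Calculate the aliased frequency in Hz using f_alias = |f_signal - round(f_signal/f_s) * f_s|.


Compute the nearest integer multiple of fs to the signal:
n = round(36879.6 / 19036.0) = 2
f_alias = |36879.6 - 2 * 19036.0|
        = |36879.6 - 38072.0|
        = 1192.4 Hz

1192.4


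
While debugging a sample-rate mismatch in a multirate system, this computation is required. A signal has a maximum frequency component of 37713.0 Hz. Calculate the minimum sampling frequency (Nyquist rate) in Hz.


The Nyquist rate is twice the maximum frequency component.
fs_min = 2 * fmax
      = 2 * 37713.0
      = 75426.0 Hz

75426.0


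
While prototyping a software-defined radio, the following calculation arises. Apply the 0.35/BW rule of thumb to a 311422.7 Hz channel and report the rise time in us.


Rise time from bandwidth relationship:
tr = 0.35 / BW
   = 0.35 / 311422.7
   = 1.1238744e-06 s
   = 1.1239 us

1.1239 us


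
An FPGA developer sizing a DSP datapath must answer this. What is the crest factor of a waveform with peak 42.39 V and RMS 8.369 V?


Crest factor is the ratio of peak to RMS:
CF = V_peak / V_rms
   = 42.39 / 8.369
   = 5.0651

5.0651


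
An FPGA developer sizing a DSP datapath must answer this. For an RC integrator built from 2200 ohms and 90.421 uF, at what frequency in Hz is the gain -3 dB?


Cutoff frequency of a first-order RC filter:
fc = 1 / (2 * pi * R * C)
C = 90.421 uF = 9.0421e-05 F
fc = 1 / (2 * pi * 2200 * 9.0421e-05)
   = 1 / 1.2498901770531
   = 0.80007 Hz

0.80007 Hz


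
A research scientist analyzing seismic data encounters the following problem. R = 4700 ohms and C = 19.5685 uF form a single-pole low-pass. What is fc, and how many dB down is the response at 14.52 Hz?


Step 1 — cutoff frequency:
fc = 1 / (2*pi*R*C)
C = 19.5685 uF = 1.95685e-05 F
fc = 1 / (2*pi*4700*1.95685e-05)
   = 1.73047 Hz

Step 2 — magnitude at f = 14.52 Hz:
|H(f)| = 1 / sqrt(1 + (f/fc)^2)
f/fc = 14.52 / 1.73047 = 8.390784
|H| = 1 / sqrt(1 + 70.405256) = 0.1183409
|H|_dB = 20*log10(0.1183409) = -18.54 dB

fc = 1.73047 Hz; |H(14.52 Hz)| = -18.54 dB


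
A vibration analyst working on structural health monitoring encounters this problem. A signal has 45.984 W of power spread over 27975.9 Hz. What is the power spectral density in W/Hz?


Power spectral density:
PSD = P / BW
    = 45.984 / 27975.9
    = 0.0016437 W/Hz

0.0016437 W/Hz


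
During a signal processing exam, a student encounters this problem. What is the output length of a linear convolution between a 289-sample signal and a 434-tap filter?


Linear convolution output length:
L = N + M - 1
  = 289 + 434 - 1
  = 722 samples

722


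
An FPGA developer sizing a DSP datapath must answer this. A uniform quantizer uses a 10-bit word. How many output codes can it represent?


Number of quantization levels = 2^N
= 2^10
= 1024

1024


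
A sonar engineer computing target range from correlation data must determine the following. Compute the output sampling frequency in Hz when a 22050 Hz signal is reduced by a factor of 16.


Decimation reduces the sample rate:
fs_out = fs_in / M
       = 22050 / 16
       = 1378.125 Hz

1378.125 Hz


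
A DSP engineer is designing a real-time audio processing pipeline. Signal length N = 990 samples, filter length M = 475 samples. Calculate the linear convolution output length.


Linear convolution output length:
L = N + M - 1
  = 990 + 475 - 1
  = 1464 samples

1464


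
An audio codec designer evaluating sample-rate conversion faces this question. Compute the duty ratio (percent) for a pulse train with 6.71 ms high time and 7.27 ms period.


Duty cycle as a percentage:
DC = (t_on / T) * 100
   = (6.71 / 7.27) * 100
   = 0.922971 * 100
   = 92.3 %

92.3 %


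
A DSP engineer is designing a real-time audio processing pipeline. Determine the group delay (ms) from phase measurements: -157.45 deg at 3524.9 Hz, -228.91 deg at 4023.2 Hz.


Group delay from phase difference:
tau = -d(phi)/d(omega)
d(phi) = -71.46 deg = -1.247212 rad
d(omega) = 2*pi*(4023.2 - 3524.9) = 3130.9112 rad/s
tau = -(-1.247212) / 3130.9112
    = 0.3984 ms

0.3984 ms


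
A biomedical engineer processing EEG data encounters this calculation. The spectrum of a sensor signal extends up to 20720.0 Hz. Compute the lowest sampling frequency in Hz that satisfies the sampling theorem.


The Nyquist rate is twice the maximum frequency component.
fs_min = 2 * fmax
      = 2 * 20720.0
      = 41440.0 Hz

41440.0


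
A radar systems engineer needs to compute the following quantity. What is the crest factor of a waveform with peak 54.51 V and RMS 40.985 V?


Crest factor is the ratio of peak to RMS:
CF = V_peak / V_rms
   = 54.51 / 40.985
   = 1.33

1.33


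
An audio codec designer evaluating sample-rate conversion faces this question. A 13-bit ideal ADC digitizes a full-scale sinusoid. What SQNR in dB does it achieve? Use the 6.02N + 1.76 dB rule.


Theoretical SNR for a full-scale sinusoid:
SNR = 6.02 * N + 1.76
    = 6.02 * 13 + 1.76
    = 78.26 + 1.76
    = 80.02 dB

80.02 dB


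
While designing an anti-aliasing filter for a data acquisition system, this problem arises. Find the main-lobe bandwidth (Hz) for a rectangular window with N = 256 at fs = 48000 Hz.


Main lobe width for a rectangular window:
Width = 2 * fs / N
      = 2 * 48000 / 256
      = 96000 / 256
      = 375.0 Hz

375.0 Hz


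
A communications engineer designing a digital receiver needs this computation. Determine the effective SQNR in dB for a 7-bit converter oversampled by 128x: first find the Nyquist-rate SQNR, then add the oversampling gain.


Step 1 — baseline SQNR at Nyquist:
SQNR_base = 6.02*N + 1.76
          = 6.02*7 + 1.76
          = 43.9 dB

Step 2 — oversampling processing gain:
G = 10*log10(OSR) = 10*log10(128) = 21.07 dB

Step 3 — total:
SQNR_total = 43.9 + 21.07 = 64.97 dB

Base SQNR = 43.9 dB; oversampled SQNR = 64.97 dB


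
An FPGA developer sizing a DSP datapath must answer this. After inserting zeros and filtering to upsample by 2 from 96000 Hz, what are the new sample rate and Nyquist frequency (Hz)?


Step 1 — output sample rate after interpolation by L:
fs_out = L * fs_in = 2 * 96000 = 192000 Hz

Step 2 — Nyquist frequency of the output stream:
f_Nyq = fs_out / 2 = 192000 / 2 = 96000.0 Hz

fs_out = 192000 Hz; f_Nyquist = 96000.0 Hz


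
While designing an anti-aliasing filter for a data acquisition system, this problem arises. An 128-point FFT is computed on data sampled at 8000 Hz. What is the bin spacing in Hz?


DFT frequency resolution:
df = fs / N
   = 8000 / 128
   = 62.5 Hz

62.5 Hz


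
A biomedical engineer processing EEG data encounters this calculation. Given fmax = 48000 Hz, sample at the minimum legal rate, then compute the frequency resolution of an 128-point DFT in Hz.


Step 1 — Nyquist sampling rate:
fs = 2 * fmax = 2 * 48000 = 96000 Hz

Step 2 — DFT bin spacing:
df = fs / N = 96000 / 128 = 750.0 Hz

750.0 Hz


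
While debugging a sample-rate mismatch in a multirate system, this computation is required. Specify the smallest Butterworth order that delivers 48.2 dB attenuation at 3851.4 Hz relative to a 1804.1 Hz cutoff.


Butterworth filter order formula:
n = log10(10^(A/10) - 1) / (2 * log10(f_stop/f_pass))
10^(48.2/10) - 1 = 66068.3448
f_stop/f_pass = 3851.4 / 1804.1 = 2.1348
n = 7.3173 -> ceil = 8

8


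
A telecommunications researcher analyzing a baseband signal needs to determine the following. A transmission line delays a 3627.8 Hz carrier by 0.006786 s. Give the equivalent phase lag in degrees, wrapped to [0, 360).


Phase shift from frequency and time delay:
phi = 360 * f * t_delay
    = 360 * 3627.8 * 0.006786
    = 8862.57 degrees
    mod 360 = 222.57 degrees

222.57 degrees


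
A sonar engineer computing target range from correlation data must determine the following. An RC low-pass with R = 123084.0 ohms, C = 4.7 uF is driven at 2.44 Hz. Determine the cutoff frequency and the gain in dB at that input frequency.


Step 1 — cutoff frequency:
fc = 1 / (2*pi*R*C)
C = 4.7 uF = 4.7e-06 F
fc = 1 / (2*pi*123084.0*4.7e-06)
   = 0.275119 Hz

Step 2 — magnitude at f = 2.44 Hz:
|H(f)| = 1 / sqrt(1 + (f/fc)^2)
f/fc = 2.44 / 0.275119 = 8.868889
|H| = 1 / sqrt(1 + 78.657192) = 0.1120437
|H|_dB = 20*log10(0.1120437) = -19.01 dB

fc = 0.275119 Hz; |H(2.44 Hz)| = -19.01 dB


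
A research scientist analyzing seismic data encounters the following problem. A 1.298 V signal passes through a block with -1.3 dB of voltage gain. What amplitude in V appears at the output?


Output voltage from dB gain:
V_out = V_in * 10^(gain_dB / 20)
      = 1.298 * 10^(-1.3 / 20)
      = 1.298 * 0.860994
      = 1.1176 V

1.1176 V


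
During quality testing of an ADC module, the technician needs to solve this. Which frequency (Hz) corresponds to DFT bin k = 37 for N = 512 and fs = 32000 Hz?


Frequency of DFT bin k:
f_k = k * fs / N
    = 37 * 32000 / 512
    = 1184000 / 512
    = 2312.5 Hz

2312.5 Hz


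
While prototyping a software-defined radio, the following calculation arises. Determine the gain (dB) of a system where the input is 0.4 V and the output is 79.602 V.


Voltage gain in dB:
G = 20 * log10(Vout / Vin)
  = 20 * log10(79.602 / 0.4)
  = 20 * log10(199.005)
  = 20 * 2.298864
  = 45.98 dB

45.98 dB


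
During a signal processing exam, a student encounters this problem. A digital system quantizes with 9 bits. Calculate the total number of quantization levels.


Number of quantization levels = 2^N
= 2^9
= 512

512


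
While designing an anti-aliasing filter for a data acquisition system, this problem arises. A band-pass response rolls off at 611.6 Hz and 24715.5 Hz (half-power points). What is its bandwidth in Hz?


Bandwidth is the difference of -3dB frequencies:
BW = f_high - f_low
   = 24715.5 - 611.6
   = 24103.9 Hz

24103.9 Hz


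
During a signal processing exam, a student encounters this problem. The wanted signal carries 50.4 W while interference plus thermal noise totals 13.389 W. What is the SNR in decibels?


SNR in decibels:
SNR = 10 * log10(Ps / Pn)
    = 10 * log10(50.4 / 13.389)
    = 10 * log10(3.7643)
    = 10 * 0.5757
    = 5.76 dB

5.76 dB


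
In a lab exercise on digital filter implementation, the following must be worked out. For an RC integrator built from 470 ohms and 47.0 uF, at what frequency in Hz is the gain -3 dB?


Cutoff frequency of a first-order RC filter:
fc = 1 / (2 * pi * R * C)
C = 47.0 uF = 4.7e-05 F
fc = 1 / (2 * pi * 470 * 4.7e-05)
   = 1 / 0.1387955634356
   = 7.204841 Hz

7.204841 Hz


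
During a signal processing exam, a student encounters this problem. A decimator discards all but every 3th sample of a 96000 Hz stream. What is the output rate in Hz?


Decimation reduces the sample rate:
fs_out = fs_in / M
       = 96000 / 3
       = 32000.0 Hz

32000.0 Hz


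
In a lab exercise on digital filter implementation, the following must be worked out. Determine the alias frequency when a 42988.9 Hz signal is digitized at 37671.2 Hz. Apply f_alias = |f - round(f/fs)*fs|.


Compute the nearest integer multiple of fs to the signal:
n = round(42988.9 / 37671.2) = 1
f_alias = |42988.9 - 1 * 37671.2|
        = |42988.9 - 37671.2|
        = 5317.7 Hz

5317.7


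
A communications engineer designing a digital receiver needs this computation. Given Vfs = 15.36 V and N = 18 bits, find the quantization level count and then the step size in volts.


Step 1 — number of quantization levels:
L = 2^N = 2^18 = 262144

Step 2 — LSB step size:
delta = Vfs / L
      = 15.36 / 262144
      = 5.859e-05 V

Levels = 262144; step size = 5.859e-05 V


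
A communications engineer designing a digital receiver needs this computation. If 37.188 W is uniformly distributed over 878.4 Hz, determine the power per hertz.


Power spectral density:
PSD = P / BW
    = 37.188 / 878.4
    = 0.04233607 W/Hz

0.04233607 W/Hz


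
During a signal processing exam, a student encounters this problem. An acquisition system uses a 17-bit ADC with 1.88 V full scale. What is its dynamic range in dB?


Dynamic range from full-scale to LSB:
V_min = V_max / 2^bits = 1.88 / 2^17
DR = 20 * log10(V_max / V_min)
   = 20 * log10(2^17)
   = 20 * 17 * log10(2)
   = 102.35 dB

102.35 dB


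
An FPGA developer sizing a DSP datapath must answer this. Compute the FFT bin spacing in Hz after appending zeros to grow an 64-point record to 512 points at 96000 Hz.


Frequency resolution after zero-padding:
N_padded = 64 * 8 = 512
df = fs / N_padded
   = 96000 / 512
   = 187.5 Hz

187.5 Hz


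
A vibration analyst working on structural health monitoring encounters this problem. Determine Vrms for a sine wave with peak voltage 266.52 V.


RMS voltage for a sinusoidal waveform:
V_rms = V_peak / sqrt(2)
      = 266.52 / 1.414214
      = 188.458 V

188.458 V


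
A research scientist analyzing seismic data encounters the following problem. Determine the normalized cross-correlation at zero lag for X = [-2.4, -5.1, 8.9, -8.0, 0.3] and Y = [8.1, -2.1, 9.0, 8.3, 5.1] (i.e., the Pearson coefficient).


Pearson correlation coefficient (population):
r = cov(X,Y) / (std(X) * std(Y))
Mean X = -1.26, Mean Y = 5.68
Cov(X,Y) = 8.4568
Std(X) = 5.781557, Std(Y) = 4.113587
r = 0.3556

0.3556


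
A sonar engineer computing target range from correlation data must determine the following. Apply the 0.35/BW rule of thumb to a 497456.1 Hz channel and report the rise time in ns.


Rise time from bandwidth relationship:
tr = 0.35 / BW
   = 0.35 / 497456.1
   = 7.035796727e-07 s
   = 703.5797 ns

703.5797 ns


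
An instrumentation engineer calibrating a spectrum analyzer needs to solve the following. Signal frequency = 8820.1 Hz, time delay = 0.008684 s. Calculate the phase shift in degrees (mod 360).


Phase shift from frequency and time delay:
phi = 360 * f * t_delay
    = 360 * 8820.1 * 0.008684
    = 27573.75 degrees
    mod 360 = 213.75 degrees

213.75 degrees


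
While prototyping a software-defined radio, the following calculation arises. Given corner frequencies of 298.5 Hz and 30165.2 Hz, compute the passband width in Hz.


Bandwidth is the difference of -3dB frequencies:
BW = f_high - f_low
   = 30165.2 - 298.5
   = 29866.7 Hz

29866.7 Hz


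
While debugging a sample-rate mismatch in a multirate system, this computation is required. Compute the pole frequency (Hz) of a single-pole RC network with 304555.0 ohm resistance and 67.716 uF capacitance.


Cutoff frequency of a first-order RC filter:
fc = 1 / (2 * pi * R * C)
C = 67.716 uF = 6.7716e-05 F
fc = 1 / (2 * pi * 304555.0 * 6.7716e-05)
   = 1 / 129.57967864116
   = 0.007717 Hz

0.007717 Hz


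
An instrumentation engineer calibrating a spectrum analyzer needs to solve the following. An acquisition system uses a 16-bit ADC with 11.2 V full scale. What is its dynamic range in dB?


Dynamic range from full-scale to LSB:
V_min = V_max / 2^bits = 11.2 / 2^16
DR = 20 * log10(V_max / V_min)
   = 20 * log10(2^16)
   = 20 * 16 * log10(2)
   = 96.33 dB

96.33 dB


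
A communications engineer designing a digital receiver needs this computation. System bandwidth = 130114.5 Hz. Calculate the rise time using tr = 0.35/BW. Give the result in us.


Rise time from bandwidth relationship:
tr = 0.35 / BW
   = 0.35 / 130114.5
   = 2.689938477e-06 s
   = 2.6899 us

2.6899 us


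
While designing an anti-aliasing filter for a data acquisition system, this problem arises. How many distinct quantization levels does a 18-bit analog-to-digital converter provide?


Number of quantization levels = 2^N
= 2^18
= 262144

262144


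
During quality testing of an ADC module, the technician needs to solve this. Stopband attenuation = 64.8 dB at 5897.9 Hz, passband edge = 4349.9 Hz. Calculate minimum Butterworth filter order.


Butterworth filter order formula:
n = log10(10^(A/10) - 1) / (2 * log10(f_stop/f_pass))
10^(64.8/10) - 1 = 3019950.7204
f_stop/f_pass = 5897.9 / 4349.9 = 1.3559
n = 24.505 -> ceil = 25

25


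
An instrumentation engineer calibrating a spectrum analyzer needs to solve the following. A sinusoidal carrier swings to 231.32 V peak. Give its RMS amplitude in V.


RMS voltage for a sinusoidal waveform:
V_rms = V_peak / sqrt(2)
      = 231.32 / 1.414214
      = 163.568 V

163.568 V


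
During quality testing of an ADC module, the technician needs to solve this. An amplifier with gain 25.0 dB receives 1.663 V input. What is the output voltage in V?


Output voltage from dB gain:
V_out = V_in * 10^(gain_dB / 20)
      = 1.663 * 10^(25.0 / 20)
      = 1.663 * 17.782794
      = 29.5728 V

29.5728 V


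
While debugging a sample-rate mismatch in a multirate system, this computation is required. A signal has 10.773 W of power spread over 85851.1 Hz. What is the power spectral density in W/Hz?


Power spectral density:
PSD = P / BW
    = 10.773 / 85851.1
    = 0.00012548 W/Hz

0.00012548 W/Hz


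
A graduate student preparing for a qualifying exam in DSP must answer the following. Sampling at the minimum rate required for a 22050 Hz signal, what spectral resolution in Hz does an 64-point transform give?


Step 1 — Nyquist sampling rate:
fs = 2 * fmax = 2 * 22050 = 44100 Hz

Step 2 — DFT bin spacing:
df = fs / N = 44100 / 64 = 689.0625 Hz

689.0625 Hz


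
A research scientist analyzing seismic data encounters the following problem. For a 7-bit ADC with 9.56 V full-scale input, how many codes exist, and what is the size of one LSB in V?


Step 1 — number of quantization levels:
L = 2^N = 2^7 = 128

Step 2 — LSB step size:
delta = Vfs / L
      = 9.56 / 128
      = 0.0746875 V

Levels = 128; step size = 0.0746875 V


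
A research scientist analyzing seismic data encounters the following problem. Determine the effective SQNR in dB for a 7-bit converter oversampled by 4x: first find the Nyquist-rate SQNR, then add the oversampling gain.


Step 1 — baseline SQNR at Nyquist:
SQNR_base = 6.02*N + 1.76
          = 6.02*7 + 1.76
          = 43.9 dB

Step 2 — oversampling processing gain:
G = 10*log10(OSR) = 10*log10(4) = 6.02 dB

Step 3 — total:
SQNR_total = 43.9 + 6.02 = 49.92 dB

Base SQNR = 43.9 dB; oversampled SQNR = 49.92 dB


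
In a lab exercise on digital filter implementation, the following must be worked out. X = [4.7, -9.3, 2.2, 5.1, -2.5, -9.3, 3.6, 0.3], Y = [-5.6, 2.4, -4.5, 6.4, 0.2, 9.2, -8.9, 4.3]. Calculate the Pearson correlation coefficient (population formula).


Pearson correlation coefficient (population):
r = cov(X,Y) / (std(X) * std(Y))
Mean X = -0.65, Mean Y = 0.4375
Cov(X,Y) = -17.554375
Std(X) = 5.498182, Std(Y) = 5.907397
r = -0.5405

-0.5405


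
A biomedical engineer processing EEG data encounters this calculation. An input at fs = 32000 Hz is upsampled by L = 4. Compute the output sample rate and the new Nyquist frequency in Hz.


Step 1 — output sample rate after interpolation by L:
fs_out = L * fs_in = 4 * 32000 = 128000 Hz

Step 2 — Nyquist frequency of the output stream:
f_Nyq = fs_out / 2 = 128000 / 2 = 64000.0 Hz

fs_out = 128000 Hz; f_Nyquist = 64000.0 Hz


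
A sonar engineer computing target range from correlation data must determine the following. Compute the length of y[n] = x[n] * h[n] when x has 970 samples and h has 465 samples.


Linear convolution output length:
L = N + M - 1
  = 970 + 465 - 1
  = 1434 samples

1434


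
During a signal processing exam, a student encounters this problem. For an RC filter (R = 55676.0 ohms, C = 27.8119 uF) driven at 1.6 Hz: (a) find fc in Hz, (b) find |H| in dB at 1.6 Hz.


Step 1 — cutoff frequency:
fc = 1 / (2*pi*R*C)
C = 27.8119 uF = 2.78119e-05 F
fc = 1 / (2*pi*55676.0*2.78119e-05)
   = 0.102783 Hz

Step 2 — magnitude at f = 1.6 Hz:
|H(f)| = 1 / sqrt(1 + (f/fc)^2)
f/fc = 1.6 / 0.102783 = 15.566777
|H| = 1 / sqrt(1 + 242.324546) = 0.0641072
|H|_dB = 20*log10(0.0641072) = -23.86 dB

fc = 0.102783 Hz; |H(1.6 Hz)| = -23.86 dB


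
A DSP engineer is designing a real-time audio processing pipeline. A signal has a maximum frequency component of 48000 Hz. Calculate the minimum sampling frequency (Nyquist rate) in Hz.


The Nyquist rate is twice the maximum frequency component.
fs_min = 2 * fmax
      = 2 * 48000
      = 96000 Hz

96000


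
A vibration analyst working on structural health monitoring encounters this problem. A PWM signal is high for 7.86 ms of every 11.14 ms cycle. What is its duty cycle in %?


Duty cycle as a percentage:
DC = (t_on / T) * 100
   = (7.86 / 11.14) * 100
   = 0.705566 * 100
   = 70.56 %

70.56 %


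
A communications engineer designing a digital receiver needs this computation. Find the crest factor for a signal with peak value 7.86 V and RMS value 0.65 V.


Crest factor is the ratio of peak to RMS:
CF = V_peak / V_rms
   = 7.86 / 0.65
   = 12.0923

12.0923


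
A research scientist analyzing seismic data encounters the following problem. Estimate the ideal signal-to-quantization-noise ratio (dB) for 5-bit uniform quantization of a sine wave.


Theoretical SNR for a full-scale sinusoid:
SNR = 6.02 * N + 1.76
    = 6.02 * 5 + 1.76
    = 30.1 + 1.76
    = 31.86 dB

31.86 dB


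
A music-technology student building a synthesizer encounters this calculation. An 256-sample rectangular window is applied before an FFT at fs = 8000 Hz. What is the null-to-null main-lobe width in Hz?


Main lobe width for a rectangular window:
Width = 2 * fs / N
      = 2 * 8000 / 256
      = 16000 / 256
      = 62.5 Hz

62.5 Hz


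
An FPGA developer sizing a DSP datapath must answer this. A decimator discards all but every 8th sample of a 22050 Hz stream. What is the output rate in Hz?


Decimation reduces the sample rate:
fs_out = fs_in / M
       = 22050 / 8
       = 2756.25 Hz

2756.25 Hz


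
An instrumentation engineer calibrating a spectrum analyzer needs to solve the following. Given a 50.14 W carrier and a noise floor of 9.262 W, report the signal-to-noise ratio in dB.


SNR in decibels:
SNR = 10 * log10(Ps / Pn)
    = 10 * log10(50.14 / 9.262)
    = 10 * log10(5.4135)
    = 10 * 0.7335
    = 7.33 dB

7.33 dB


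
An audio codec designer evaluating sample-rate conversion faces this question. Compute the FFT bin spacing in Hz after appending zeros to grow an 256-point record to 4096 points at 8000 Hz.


Frequency resolution after zero-padding:
N_padded = 256 * 16 = 4096
df = fs / N_padded
   = 8000 / 4096
   = 1.9531 Hz

1.9531 Hz


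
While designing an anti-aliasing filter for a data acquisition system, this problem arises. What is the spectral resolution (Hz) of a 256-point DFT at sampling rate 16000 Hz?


DFT frequency resolution:
df = fs / N
   = 16000 / 256
   = 62.5 Hz

62.5 Hz


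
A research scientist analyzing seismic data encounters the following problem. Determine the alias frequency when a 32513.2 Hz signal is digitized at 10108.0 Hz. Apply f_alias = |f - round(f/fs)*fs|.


Compute the nearest integer multiple of fs to the signal:
n = round(32513.2 / 10108.0) = 3
f_alias = |32513.2 - 3 * 10108.0|
        = |32513.2 - 30324.0|
        = 2189.2 Hz

2189.2


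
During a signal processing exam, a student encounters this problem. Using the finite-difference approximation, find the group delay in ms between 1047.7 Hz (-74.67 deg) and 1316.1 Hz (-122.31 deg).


Group delay from phase difference:
tau = -d(phi)/d(omega)
d(phi) = -47.64 deg = -0.831475 rad
d(omega) = 2*pi*(1316.1 - 1047.7) = 1686.4069 rad/s
tau = -(-0.831475) / 1686.4069
    = 0.493 ms

0.493 ms


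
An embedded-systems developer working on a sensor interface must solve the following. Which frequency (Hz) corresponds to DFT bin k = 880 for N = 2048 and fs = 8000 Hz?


Frequency of DFT bin k:
f_k = k * fs / N
    = 880 * 8000 / 2048
    = 7040000 / 2048
    = 3437.5 Hz

3437.5 Hz


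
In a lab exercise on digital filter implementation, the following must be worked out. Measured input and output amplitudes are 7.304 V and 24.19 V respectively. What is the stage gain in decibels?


Voltage gain in dB:
G = 20 * log10(Vout / Vin)
  = 20 * log10(24.19 / 7.304)
  = 20 * log10(3.311884)
  = 20 * 0.520075
  = 10.4 dB

10.4 dB


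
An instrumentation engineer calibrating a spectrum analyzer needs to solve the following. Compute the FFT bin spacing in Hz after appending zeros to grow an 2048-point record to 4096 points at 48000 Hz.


Frequency resolution after zero-padding:
N_padded = 2048 * 2 = 4096
df = fs / N_padded
   = 48000 / 4096
   = 11.7188 Hz

11.7188 Hz


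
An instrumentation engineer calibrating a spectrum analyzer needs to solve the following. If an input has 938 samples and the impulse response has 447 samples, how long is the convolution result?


Linear convolution output length:
L = N + M - 1
  = 938 + 447 - 1
  = 1384 samples

1384


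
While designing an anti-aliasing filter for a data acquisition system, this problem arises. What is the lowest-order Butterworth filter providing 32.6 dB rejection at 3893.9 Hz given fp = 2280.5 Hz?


Butterworth filter order formula:
n = log10(10^(A/10) - 1) / (2 * log10(f_stop/f_pass))
10^(32.6/10) - 1 = 1818.7009
f_stop/f_pass = 3893.9 / 2280.5 = 1.7075
n = 7.0146 -> ceil = 8

8


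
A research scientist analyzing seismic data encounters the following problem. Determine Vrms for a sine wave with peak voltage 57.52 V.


RMS voltage for a sinusoidal waveform:
V_rms = V_peak / sqrt(2)
      = 57.52 / 1.414214
      = 40.673 V

40.673 V


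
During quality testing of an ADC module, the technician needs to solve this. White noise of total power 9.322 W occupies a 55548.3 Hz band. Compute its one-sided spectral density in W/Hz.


Power spectral density:
PSD = P / BW
    = 9.322 / 55548.3
    = 0.00016782 W/Hz

0.00016782 W/Hz


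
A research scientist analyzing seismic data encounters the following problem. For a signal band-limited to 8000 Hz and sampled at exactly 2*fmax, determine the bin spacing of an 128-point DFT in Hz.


Step 1 — Nyquist sampling rate:
fs = 2 * fmax = 2 * 8000 = 16000 Hz

Step 2 — DFT bin spacing:
df = fs / N = 16000 / 128 = 125.0 Hz

125.0 Hz


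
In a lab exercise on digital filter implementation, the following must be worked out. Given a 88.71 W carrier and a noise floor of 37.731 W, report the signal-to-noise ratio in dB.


SNR in decibels:
SNR = 10 * log10(Ps / Pn)
    = 10 * log10(88.71 / 37.731)
    = 10 * log10(2.3511)
    = 10 * 0.3713
    = 3.71 dB

3.71 dB


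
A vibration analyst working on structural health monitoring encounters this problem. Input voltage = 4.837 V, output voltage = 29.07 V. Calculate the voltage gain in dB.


Voltage gain in dB:
G = 20 * log10(Vout / Vin)
  = 20 * log10(29.07 / 4.837)
  = 20 * log10(6.009924)
  = 20 * 0.778869
  = 15.58 dB

15.58 dB


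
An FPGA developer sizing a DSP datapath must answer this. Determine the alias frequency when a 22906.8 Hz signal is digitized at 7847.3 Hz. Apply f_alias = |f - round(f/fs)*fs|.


Compute the nearest integer multiple of fs to the signal:
n = round(22906.8 / 7847.3) = 3
f_alias = |22906.8 - 3 * 7847.3|
        = |22906.8 - 23541.9|
        = 635.1 Hz

635.1


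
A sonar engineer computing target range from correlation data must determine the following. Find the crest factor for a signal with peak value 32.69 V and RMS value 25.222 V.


Crest factor is the ratio of peak to RMS:
CF = V_peak / V_rms
   = 32.69 / 25.222
   = 1.2961

1.2961


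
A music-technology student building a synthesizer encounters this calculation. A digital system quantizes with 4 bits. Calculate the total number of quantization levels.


Number of quantization levels = 2^N
= 2^4
= 16

16


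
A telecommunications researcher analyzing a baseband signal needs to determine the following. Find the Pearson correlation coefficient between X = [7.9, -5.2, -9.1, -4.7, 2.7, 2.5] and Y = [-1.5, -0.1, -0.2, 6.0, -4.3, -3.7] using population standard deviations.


Pearson correlation coefficient (population):
r = cov(X,Y) / (std(X) * std(Y))
Mean X = -0.9833, Mean Y = -0.6333
Cov(X,Y) = -10.384444
Std(X) = 5.803567, Std(Y) = 3.368316
r = -0.5312

-0.5312


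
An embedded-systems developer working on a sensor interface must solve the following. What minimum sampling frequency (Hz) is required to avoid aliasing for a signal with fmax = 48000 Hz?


The Nyquist rate is twice the maximum frequency component.
fs_min = 2 * fmax
      = 2 * 48000
      = 96000 Hz

96000


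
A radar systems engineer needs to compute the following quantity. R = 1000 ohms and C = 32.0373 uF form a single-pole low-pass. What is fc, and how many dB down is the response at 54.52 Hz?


Step 1 — cutoff frequency:
fc = 1 / (2*pi*R*C)
C = 32.0373 uF = 3.20373e-05 F
fc = 1 / (2*pi*1000*3.20373e-05)
   = 4.9678 Hz

Step 2 — magnitude at f = 54.52 Hz:
|H(f)| = 1 / sqrt(1 + (f/fc)^2)
f/fc = 54.52 / 4.9678 = 10.974677
|H| = 1 / sqrt(1 + 120.443535) = 0.0907429
|H|_dB = 20*log10(0.0907429) = -20.84 dB

fc = 4.9678 Hz; |H(54.52 Hz)| = -20.84 dB


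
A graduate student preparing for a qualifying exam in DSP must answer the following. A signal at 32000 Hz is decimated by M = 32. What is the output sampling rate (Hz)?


Decimation reduces the sample rate:
fs_out = fs_in / M
       = 32000 / 32
       = 1000.0 Hz

1000.0 Hz


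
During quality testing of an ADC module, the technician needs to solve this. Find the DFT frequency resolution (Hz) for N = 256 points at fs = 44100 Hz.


DFT frequency resolution:
df = fs / N
   = 44100 / 256
   = 172.2656 Hz

172.2656 Hz


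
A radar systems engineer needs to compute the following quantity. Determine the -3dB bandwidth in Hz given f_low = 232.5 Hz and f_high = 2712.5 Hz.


Bandwidth is the difference of -3dB frequencies:
BW = f_high - f_low
   = 2712.5 - 232.5
   = 2480.0 Hz

2480.0 Hz


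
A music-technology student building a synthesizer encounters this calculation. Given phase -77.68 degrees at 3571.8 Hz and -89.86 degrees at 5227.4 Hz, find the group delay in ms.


Group delay from phase difference:
tau = -d(phi)/d(omega)
d(phi) = -12.18 deg = -0.212581 rad
d(omega) = 2*pi*(5227.4 - 3571.8) = 10402.4416 rad/s
tau = -(-0.212581) / 10402.4416
    = 0.0204 ms

0.0204 ms


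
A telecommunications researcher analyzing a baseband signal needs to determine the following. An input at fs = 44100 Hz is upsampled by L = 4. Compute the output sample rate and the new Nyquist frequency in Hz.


Step 1 — output sample rate after interpolation by L:
fs_out = L * fs_in = 4 * 44100 = 176400 Hz

Step 2 — Nyquist frequency of the output stream:
f_Nyq = fs_out / 2 = 176400 / 2 = 88200.0 Hz

fs_out = 176400 Hz; f_Nyquist = 88200.0 Hz
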